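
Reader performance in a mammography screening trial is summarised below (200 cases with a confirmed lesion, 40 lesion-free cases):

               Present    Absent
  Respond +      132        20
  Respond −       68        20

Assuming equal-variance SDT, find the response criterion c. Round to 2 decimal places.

H = 132/200 = 0.6600
FA = 20/40 = 0.5000
z(0.6600) = 0.4125, z(0.5000) = 0.0000
c = −½·[z(H) + z(FA)] = −0.5 × (0.4125 + 0.0000) = -0.20625
c < 0: the reader has a liberal response bias.

c = -0.21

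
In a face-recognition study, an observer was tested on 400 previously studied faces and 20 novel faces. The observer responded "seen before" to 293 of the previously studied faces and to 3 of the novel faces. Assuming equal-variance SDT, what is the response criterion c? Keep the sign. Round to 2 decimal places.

c = 0.21

H = 293/400 = 0.7325
FA = 3/20 = 0.1500
z(0.7325) = 0.6204, z(0.1500) = -1.0364
c = −½·[z(H) + z(FA)] = −0.5 × (0.6204 + (-1.0364)) = 0.2080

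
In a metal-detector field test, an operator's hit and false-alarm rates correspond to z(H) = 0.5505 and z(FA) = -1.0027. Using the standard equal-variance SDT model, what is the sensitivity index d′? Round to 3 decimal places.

d′ = 1.553

d' = z(H) − z(FA) = 0.5505 − (-1.0027) = 1.5532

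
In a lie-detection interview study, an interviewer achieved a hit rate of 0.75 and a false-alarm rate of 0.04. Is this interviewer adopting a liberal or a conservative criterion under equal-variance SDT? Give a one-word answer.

z(H) = 0.674, z(FA) = -1.751
c = −½·(z(H) + z(FA)) = 0.5385
c > 0 → conservative criterion (biased toward responding “no”).

conservative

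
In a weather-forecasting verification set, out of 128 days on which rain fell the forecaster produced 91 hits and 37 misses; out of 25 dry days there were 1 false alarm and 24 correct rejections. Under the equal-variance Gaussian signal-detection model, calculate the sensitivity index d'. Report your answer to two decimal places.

H = 91/128 = 0.7109
FA = 1/25 = 0.0400
Φ⁻¹(H) = Φ⁻¹(0.7109) = 0.5560
Φ⁻¹(FA) = Φ⁻¹(0.0400) = -1.7507
d' = z(H) − z(FA) = 0.5560 − (-1.7507) = 2.3067

d' = 2.31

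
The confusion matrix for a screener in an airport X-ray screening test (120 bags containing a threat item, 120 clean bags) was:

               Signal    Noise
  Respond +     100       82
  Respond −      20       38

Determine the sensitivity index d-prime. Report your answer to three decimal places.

H = 100/120 = 0.8333
FA = 82/120 = 0.6833
z(0.8333) = 0.9673, z(0.6833) = 0.4769
d' = z(H) − z(FA) = 0.9673 − 0.4769 = 0.4904

d-prime = 0.490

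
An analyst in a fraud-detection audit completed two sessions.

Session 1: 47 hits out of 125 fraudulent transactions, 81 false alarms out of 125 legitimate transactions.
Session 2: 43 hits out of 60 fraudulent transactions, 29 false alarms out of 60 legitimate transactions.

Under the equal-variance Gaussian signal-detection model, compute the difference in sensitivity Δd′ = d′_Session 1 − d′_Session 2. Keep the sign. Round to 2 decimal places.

Session 1: z(0.3760) = -0.316, z(0.6480) = 0.380, d' = -0.696
Session 2: z(0.7167) = 0.573, z(0.4833) = -0.042, d' = 0.615
Δd' = d'_Session 1 − d'_Session 2 = -0.696 − 0.615 = -1.311
Session 2 has the higher sensitivity.

Δd′ = -1.31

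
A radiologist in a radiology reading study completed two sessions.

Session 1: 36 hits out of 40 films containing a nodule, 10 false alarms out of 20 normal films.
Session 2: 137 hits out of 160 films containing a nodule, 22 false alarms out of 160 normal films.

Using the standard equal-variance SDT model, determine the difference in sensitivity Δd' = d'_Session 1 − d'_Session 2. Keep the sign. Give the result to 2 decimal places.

Session 1: z(0.9000) = 1.282, z(0.5000) = 0.000, d' = 1.282
Session 2: z(0.8562) = 1.063, z(0.1375) = -1.092, d' = 2.155
Δd' = d'_Session 1 − d'_Session 2 = 1.282 − 2.155 = -0.873
Session 2 has the higher sensitivity.

Δd' = -0.87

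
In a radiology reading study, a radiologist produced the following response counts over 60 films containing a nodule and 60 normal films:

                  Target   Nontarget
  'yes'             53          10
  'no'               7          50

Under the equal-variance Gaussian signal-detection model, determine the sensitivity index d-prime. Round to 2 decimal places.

d-prime = 2.16

H = 53/60 = 0.8833
FA = 10/60 = 0.1667
z(0.8833) = 1.192, z(0.1667) = -0.967
d' = z(H) − z(FA) = 1.192 − (-0.967) = 2.159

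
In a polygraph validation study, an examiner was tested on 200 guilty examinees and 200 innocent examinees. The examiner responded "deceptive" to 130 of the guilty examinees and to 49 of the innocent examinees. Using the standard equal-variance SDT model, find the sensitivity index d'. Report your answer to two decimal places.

d' = 1.08

H = 130/200 = 0.6500
FA = 49/200 = 0.2450
z(H) = z(0.6500) = 0.3853
z(FA) = z(0.2450) = -0.6903
d' = z(H) − z(FA) = 0.3853 − (-0.6903) = 1.0756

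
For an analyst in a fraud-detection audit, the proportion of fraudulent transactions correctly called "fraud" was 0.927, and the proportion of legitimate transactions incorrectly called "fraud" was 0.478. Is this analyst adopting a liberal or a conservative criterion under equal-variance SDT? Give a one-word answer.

liberal

z(H) = 1.454, z(FA) = -0.055
c = −½·(z(H) + z(FA)) = -0.6995
c < 0 → liberal criterion (biased toward responding “yes”).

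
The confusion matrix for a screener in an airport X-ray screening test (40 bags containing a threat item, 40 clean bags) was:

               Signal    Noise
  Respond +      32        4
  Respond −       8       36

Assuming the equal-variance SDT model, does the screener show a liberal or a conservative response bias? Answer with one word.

z(H) = 0.842, z(FA) = -1.282
c = −½·(z(H) + z(FA)) = 0.220
c > 0 → conservative criterion (biased toward responding “no”).

conservative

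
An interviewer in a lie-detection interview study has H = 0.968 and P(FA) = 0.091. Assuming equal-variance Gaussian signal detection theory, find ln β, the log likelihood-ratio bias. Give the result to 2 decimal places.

ln β = -0.82

Φ⁻¹(0.968) = 1.852, Φ⁻¹(0.091) = -1.335
ln β = −½·[z(H)² − z(FA)²] = −0.5 × (3.430 − 1.782) = -0.824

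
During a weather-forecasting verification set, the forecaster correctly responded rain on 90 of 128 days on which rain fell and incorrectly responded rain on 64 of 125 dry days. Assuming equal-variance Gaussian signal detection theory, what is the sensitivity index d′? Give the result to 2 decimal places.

d′ = 0.50

H = 90/128 = 0.7031
FA = 64/125 = 0.5120
z(H) = z(0.7031) = 0.533
z(FA) = z(0.5120) = 0.030
d' = z(H) − z(FA) = 0.533 − 0.030 = 0.503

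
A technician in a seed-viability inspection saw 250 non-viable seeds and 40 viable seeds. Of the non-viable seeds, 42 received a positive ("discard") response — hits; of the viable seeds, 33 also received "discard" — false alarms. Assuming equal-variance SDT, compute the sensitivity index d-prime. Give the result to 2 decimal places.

H = 42/250 = 0.1680
FA = 33/40 = 0.8250
Φ⁻¹(H) = Φ⁻¹(0.1680) = -0.9621
Φ⁻¹(FA) = Φ⁻¹(0.8250) = 0.9346
d' = z(H) − z(FA) = -0.9621 − 0.9346 = -1.8967

d-prime = -1.90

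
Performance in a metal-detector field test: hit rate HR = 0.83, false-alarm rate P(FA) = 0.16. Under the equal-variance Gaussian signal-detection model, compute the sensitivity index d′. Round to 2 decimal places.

z(H) = 0.954
z(FA) = -0.994
d' = z(H) − z(FA) = 0.954 − (-0.994) = 1.948

d′ = 1.95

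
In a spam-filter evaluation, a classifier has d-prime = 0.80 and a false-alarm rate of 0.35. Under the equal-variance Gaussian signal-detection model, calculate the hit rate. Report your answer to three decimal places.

z(false-alarm rate) = z(0.35) = -0.3853
z(H) = z(FA) + d' = -0.3853 + 0.80 = 0.4147
hit rate = Φ(0.4147) = 0.6608

hit rate = 0.661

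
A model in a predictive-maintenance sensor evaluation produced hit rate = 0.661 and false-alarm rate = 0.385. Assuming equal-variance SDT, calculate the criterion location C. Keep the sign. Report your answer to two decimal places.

C = -0.06

z(0.661) = 0.4152, z(0.385) = -0.2924
c = −½·[z(H) + z(FA)] = −0.5 × (0.4152 + (-0.2924)) = -0.0614
c < 0: the model has a liberal response bias.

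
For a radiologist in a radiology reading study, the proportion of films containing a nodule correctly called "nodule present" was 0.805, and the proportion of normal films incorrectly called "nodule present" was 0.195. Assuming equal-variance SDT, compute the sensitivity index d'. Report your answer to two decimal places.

Φ⁻¹(H) = Φ⁻¹(0.805) = 0.8596
Φ⁻¹(FA) = Φ⁻¹(0.195) = -0.8596
d' = z(H) − z(FA) = 0.8596 − (-0.8596) = 1.7192

d' = 1.72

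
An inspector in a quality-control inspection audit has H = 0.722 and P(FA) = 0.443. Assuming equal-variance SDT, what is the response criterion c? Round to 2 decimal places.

c = -0.22

z(H) = z(0.722) = 0.589
z(FA) = z(0.443) = -0.143
c = −½·[z(H) + z(FA)] = −0.5 × (0.589 + (-0.143)) = -0.223
c < 0: the inspector has a liberal response bias.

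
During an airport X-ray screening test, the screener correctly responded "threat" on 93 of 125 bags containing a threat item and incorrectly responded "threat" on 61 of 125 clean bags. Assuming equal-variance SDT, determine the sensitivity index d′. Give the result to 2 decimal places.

H = 93/125 = 0.7440
FA = 61/125 = 0.4880
Φ⁻¹(H) = 0.656
Φ⁻¹(FA) = -0.030
d' = z(H) − z(FA) = 0.656 − (-0.030) = 0.686

d′ = 0.69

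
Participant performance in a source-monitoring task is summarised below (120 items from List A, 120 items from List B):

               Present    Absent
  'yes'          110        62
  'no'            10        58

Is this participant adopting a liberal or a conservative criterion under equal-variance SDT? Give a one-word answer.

liberal

z(H) = 1.383, z(FA) = 0.042
c = −½·(z(H) + z(FA)) = -0.7125
c < 0 → liberal criterion (biased toward responding “yes”).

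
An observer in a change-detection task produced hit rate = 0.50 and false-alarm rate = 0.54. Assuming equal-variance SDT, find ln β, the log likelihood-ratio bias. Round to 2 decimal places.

ln β = 0.01

z(H) = z(0.50) = 0.000
z(FA) = z(0.54) = 0.100
ln β = −½·[z(H)² − z(FA)²] = −0.5 × (0.000 − 0.010) = 0.005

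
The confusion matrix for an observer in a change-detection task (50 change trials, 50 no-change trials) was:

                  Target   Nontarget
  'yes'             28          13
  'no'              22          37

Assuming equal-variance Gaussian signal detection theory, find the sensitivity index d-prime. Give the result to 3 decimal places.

H = 28/50 = 0.5600
FA = 13/50 = 0.2600
z(0.5600) = 0.1510, z(0.2600) = -0.6433
d' = z(H) − z(FA) = 0.1510 − (-0.6433) = 0.7943

d-prime = 0.794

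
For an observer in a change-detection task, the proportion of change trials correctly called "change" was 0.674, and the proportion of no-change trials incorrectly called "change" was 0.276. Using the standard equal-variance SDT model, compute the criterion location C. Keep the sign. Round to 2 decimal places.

C = 0.07

z(H) = 0.4510
z(FA) = -0.5948
c = −½·[z(H) + z(FA)] = −0.5 × (0.4510 + (-0.5948)) = 0.0719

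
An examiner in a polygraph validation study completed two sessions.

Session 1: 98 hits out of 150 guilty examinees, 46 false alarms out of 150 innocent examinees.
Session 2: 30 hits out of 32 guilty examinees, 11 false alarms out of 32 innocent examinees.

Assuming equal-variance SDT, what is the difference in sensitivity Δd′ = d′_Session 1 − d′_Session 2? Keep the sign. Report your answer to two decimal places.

Δd′ = -1.04

Session 1: z(0.6533) = 0.394, z(0.3067) = -0.505, d' = 0.899
Session 2: z(0.9375) = 1.534, z(0.3438) = -0.402, d' = 1.936
Δd' = d'_Session 1 − d'_Session 2 = 0.899 − 1.936 = -1.037
Session 2 has the higher sensitivity.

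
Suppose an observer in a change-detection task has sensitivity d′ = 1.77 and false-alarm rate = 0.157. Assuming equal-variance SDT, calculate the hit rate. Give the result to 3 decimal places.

hit rate = 0.777

z(false-alarm rate) = z(0.157) = -1.0069
z(H) = z(FA) + d' = -1.0069 + 1.77 = 0.7631
hit rate = Φ(0.7631) = 0.7773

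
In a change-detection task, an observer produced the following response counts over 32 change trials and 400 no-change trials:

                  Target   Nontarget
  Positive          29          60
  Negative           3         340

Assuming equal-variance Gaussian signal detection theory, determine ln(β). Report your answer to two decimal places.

H = 29/32 = 0.9062
FA = 60/400 = 0.1500
Φ⁻¹(H) = 1.318
Φ⁻¹(FA) = -1.036
ln β = −½·[z(H)² − z(FA)²] = −0.5 × (1.737 − 1.073) = -0.332

ln β = -0.33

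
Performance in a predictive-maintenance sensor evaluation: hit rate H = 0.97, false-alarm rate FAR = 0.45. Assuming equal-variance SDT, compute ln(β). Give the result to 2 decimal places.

z(H) = 1.881
z(FA) = -0.126
ln β = −½·[z(H)² − z(FA)²] = −0.5 × (3.538 − 0.016) = -1.761

ln β = -1.76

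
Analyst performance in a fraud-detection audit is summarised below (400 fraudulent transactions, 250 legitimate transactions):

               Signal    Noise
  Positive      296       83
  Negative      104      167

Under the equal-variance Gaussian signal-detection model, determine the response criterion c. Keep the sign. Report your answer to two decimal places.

c = -0.10

H = 296/400 = 0.7400
FA = 83/250 = 0.3320
z(H) = z(0.7400) = 0.643
z(FA) = z(0.3320) = -0.434
c = −½·[z(H) + z(FA)] = −0.5 × (0.643 + (-0.434)) = -0.1045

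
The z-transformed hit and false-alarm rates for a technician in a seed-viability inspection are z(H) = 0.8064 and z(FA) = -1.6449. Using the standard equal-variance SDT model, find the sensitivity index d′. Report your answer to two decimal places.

d' = z(H) − z(FA) = 0.8064 − (-1.6449) = 2.4513

d′ = 2.45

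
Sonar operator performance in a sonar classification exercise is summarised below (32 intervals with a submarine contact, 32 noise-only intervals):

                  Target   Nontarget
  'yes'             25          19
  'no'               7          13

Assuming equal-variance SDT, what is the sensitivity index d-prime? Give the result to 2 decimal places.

d-prime = 0.54

H = 25/32 = 0.7812
FA = 19/32 = 0.5938
z(H) = 0.776
z(FA) = 0.237
d' = z(H) − z(FA) = 0.776 − 0.237 = 0.539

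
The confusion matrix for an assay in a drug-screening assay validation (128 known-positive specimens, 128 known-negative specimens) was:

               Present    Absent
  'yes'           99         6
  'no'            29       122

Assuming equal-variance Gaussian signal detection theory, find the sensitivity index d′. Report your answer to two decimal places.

H = 99/128 = 0.7734
FA = 6/128 = 0.0469
z(H) = z(0.7734) = 0.750
z(FA) = z(0.0469) = -1.676
d' = z(H) − z(FA) = 0.750 − (-1.676) = 2.426

d′ = 2.43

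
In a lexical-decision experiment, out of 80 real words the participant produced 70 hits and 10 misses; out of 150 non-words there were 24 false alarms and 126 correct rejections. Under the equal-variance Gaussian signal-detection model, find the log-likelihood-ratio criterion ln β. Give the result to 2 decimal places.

H = 70/80 = 0.8750
FA = 24/150 = 0.1600
Φ⁻¹(H) = 1.150
Φ⁻¹(FA) = -0.994
ln β = −½·[z(H)² − z(FA)²] = −0.5 × (1.323 − 0.988) = -0.1675

ln β = -0.17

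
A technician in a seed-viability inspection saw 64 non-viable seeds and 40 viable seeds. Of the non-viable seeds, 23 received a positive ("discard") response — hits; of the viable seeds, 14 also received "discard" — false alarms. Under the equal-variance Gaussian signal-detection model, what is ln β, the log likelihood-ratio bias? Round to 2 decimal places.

H = 23/64 = 0.3594
FA = 14/40 = 0.3500
z(H) = -0.360
z(FA) = -0.385
ln β = −½·[z(H)² − z(FA)²] = −0.5 × (0.130 − 0.148) = 0.009

ln β = 0.01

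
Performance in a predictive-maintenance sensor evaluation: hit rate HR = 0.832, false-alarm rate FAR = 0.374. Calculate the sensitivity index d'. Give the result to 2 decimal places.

d' = 1.28

z(H) = z(0.832) = 0.9621
z(FA) = z(0.374) = -0.3213
d' = z(H) − z(FA) = 0.9621 − (-0.3213) = 1.2834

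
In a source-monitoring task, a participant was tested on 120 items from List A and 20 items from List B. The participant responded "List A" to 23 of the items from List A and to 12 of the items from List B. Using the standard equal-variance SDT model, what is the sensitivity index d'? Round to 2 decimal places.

H = 23/120 = 0.1917
FA = 12/20 = 0.6000
Φ⁻¹(0.1917) = -0.872, Φ⁻¹(0.6000) = 0.253
d' = z(H) − z(FA) = -0.872 − 0.253 = -1.125

d' = -1.13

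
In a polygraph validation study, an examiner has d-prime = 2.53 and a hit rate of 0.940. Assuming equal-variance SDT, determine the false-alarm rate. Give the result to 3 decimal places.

false-alarm rate = 0.165

z(hit rate) = z(0.940) = 1.5548
z(FA) = z(H) − d' = 1.5548 − 2.53 = -0.9752
false-alarm rate = Φ(-0.9752) = 0.1647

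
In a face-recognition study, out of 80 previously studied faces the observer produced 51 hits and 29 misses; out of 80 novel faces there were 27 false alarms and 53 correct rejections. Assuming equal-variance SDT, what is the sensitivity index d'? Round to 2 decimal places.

d' = 0.77

H = 51/80 = 0.6375
FA = 27/80 = 0.3375
z(H) = z(0.6375) = 0.352
z(FA) = z(0.3375) = -0.419
d' = z(H) − z(FA) = 0.352 − (-0.419) = 0.771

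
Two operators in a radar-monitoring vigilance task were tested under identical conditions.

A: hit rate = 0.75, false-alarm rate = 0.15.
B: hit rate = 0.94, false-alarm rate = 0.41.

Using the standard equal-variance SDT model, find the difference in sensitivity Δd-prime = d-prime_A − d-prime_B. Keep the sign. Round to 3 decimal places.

Δd-prime = -0.071

A: z(0.75) = 0.6745, z(0.15) = -1.0364, d' = 1.7109
B: z(0.94) = 1.5548, z(0.41) = -0.2275, d' = 1.7823
Δd' = d'_A − d'_B = 1.7109 − 1.7823 = -0.0714
B has the higher sensitivity.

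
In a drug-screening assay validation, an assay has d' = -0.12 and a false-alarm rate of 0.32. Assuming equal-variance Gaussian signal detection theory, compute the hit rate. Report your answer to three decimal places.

z(false-alarm rate) = z(0.32) = -0.4677
z(H) = z(FA) + d' = -0.4677 + (-0.12) = -0.5877
hit rate = Φ(-0.5877) = 0.2784

hit rate = 0.278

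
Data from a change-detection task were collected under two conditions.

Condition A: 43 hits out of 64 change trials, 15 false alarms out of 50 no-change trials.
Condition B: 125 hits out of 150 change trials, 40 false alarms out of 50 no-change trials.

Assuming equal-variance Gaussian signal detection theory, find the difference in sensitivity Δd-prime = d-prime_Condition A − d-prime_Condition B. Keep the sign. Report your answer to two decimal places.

Δd-prime = 0.84

Condition A: z(0.6719) = 0.445, z(0.3000) = -0.524, d' = 0.969
Condition B: z(0.8333) = 0.967, z(0.8000) = 0.842, d' = 0.125
Δd' = d'_Condition A − d'_Condition B = 0.969 − 0.125 = 0.844
Condition A has the higher sensitivity.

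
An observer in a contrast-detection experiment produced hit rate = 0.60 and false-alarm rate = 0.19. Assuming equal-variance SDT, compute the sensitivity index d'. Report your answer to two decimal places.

d' = 1.13

z(H) = 0.2533
z(FA) = -0.8779
d' = z(H) − z(FA) = 0.2533 − (-0.8779) = 1.1312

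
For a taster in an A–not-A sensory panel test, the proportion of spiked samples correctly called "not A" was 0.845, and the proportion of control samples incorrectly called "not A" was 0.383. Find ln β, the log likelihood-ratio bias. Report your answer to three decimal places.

Φ⁻¹(H) = 1.0152
Φ⁻¹(FA) = -0.2976
ln β = −½·[z(H)² − z(FA)²] = −0.5 × (1.0306 − 0.0886) = -0.4710

ln β = -0.471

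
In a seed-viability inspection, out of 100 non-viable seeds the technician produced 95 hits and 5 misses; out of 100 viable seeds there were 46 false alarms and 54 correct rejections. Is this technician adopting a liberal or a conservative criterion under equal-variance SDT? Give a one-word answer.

z(H) = 1.645, z(FA) = -0.100
c = −½·(z(H) + z(FA)) = -0.7725
c < 0 → liberal criterion (biased toward responding “yes”).

liberal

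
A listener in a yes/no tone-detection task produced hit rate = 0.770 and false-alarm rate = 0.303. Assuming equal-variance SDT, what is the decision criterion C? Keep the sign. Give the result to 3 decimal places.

C = -0.112

z(H) = 0.7388
z(FA) = -0.5158
c = −½·[z(H) + z(FA)] = −0.5 × (0.7388 + (-0.5158)) = -0.1115
c < 0: the listener has a liberal response bias.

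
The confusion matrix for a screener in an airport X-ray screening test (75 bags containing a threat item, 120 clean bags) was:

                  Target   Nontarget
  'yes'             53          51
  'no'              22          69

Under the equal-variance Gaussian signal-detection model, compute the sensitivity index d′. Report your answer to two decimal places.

d′ = 0.73

H = 53/75 = 0.7067
FA = 51/120 = 0.4250
z(0.7067) = 0.5438, z(0.4250) = -0.1891
d' = z(H) − z(FA) = 0.5438 − (-0.1891) = 0.7329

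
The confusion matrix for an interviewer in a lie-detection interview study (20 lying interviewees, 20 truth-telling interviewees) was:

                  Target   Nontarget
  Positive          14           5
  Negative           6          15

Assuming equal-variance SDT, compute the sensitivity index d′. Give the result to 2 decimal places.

H = 14/20 = 0.7000
FA = 5/20 = 0.2500
Φ⁻¹(H) = 0.5244
Φ⁻¹(FA) = -0.6745
d' = z(H) − z(FA) = 0.5244 − (-0.6745) = 1.1989

d′ = 1.20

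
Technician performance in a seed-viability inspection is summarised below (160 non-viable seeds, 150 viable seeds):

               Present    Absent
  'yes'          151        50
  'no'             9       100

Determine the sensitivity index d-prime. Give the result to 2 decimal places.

H = 151/160 = 0.9437
FA = 50/150 = 0.3333
z(H) = z(0.9437) = 1.587
z(FA) = z(0.3333) = -0.431
d' = z(H) − z(FA) = 1.587 − (-0.431) = 2.018

d-prime = 2.02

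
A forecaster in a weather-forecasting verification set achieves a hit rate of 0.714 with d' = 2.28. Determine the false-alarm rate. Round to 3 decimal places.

z(hit rate) = z(0.714) = 0.5651
z(FA) = z(H) − d' = 0.5651 − 2.28 = -1.7149
false-alarm rate = Φ(-1.7149) = 0.0432

false-alarm rate = 0.043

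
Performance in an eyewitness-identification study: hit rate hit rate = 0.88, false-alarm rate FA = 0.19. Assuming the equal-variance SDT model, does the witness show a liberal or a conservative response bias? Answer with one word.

liberal

z(H) = 1.175, z(FA) = -0.878
c = −½·(z(H) + z(FA)) = -0.1485
c < 0 → liberal criterion (biased toward responding “yes”).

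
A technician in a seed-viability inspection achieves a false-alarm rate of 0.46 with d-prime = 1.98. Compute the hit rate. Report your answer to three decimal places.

z(false-alarm rate) = z(0.46) = -0.1004
z(H) = z(FA) + d' = -0.1004 + 1.98 = 1.8796
hit rate = Φ(1.8796) = 0.9699

hit rate = 0.970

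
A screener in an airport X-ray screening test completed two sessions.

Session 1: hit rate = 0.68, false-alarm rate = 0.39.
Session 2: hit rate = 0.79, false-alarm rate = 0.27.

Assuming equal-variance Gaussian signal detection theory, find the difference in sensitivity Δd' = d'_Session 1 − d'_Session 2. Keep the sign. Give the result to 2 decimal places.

Session 1: z(0.68) = 0.468, z(0.39) = -0.279, d' = 0.747
Session 2: z(0.79) = 0.806, z(0.27) = -0.613, d' = 1.419
Δd' = d'_Session 1 − d'_Session 2 = 0.747 − 1.419 = -0.672
Session 2 has the higher sensitivity.

Δd' = -0.67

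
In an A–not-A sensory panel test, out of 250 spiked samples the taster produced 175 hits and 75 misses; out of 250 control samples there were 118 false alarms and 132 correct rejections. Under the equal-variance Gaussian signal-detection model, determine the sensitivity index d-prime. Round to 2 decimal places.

d-prime = 0.59

H = 175/250 = 0.7000
FA = 118/250 = 0.4720
Φ⁻¹(H) = 0.524
Φ⁻¹(FA) = -0.070
d' = z(H) − z(FA) = 0.524 − (-0.070) = 0.594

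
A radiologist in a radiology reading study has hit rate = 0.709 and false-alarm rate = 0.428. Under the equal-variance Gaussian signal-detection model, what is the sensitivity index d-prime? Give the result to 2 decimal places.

Φ⁻¹(H) = Φ⁻¹(0.709) = 0.550
Φ⁻¹(FA) = Φ⁻¹(0.428) = -0.181
d' = z(H) − z(FA) = 0.550 − (-0.181) = 0.731

d-prime = 0.73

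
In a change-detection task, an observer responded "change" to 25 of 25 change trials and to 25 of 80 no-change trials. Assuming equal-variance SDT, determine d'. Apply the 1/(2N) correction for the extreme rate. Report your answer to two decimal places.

The hit rate is 25/25 = 1, so apply the 1/(2N) correction: H → 1 − 1/(2·25) = 0.98000.
z(H) = z(0.98000) = 2.054
z(FA) = z(0.31250) = -0.489
d' = 2.054 − (-0.489) = 2.543

d' = 2.54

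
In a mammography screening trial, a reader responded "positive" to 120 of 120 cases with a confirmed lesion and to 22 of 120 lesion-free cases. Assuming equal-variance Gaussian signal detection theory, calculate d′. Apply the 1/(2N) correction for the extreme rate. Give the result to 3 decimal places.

d′ = 3.541

The hit rate is 120/120 = 1, so apply the 1/(2N) correction: H → 1 − 1/(2·120) = 0.99583.
z(H) = z(0.99583) = 2.6380
z(FA) = z(0.18333) = -0.9027
d' = 2.6380 − (-0.9027) = 3.5407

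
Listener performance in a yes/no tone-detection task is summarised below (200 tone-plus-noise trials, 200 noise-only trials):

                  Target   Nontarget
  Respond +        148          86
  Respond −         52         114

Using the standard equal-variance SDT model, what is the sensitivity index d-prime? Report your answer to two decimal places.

H = 148/200 = 0.7400
FA = 86/200 = 0.4300
Φ⁻¹(0.7400) = 0.6433, Φ⁻¹(0.4300) = -0.1764
d' = z(H) − z(FA) = 0.6433 − (-0.1764) = 0.8197

d-prime = 0.82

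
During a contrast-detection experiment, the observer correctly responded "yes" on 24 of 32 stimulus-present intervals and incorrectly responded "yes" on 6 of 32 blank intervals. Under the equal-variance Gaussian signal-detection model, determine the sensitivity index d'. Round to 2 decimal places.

d' = 1.56

H = 24/32 = 0.7500
FA = 6/32 = 0.1875
Φ⁻¹(0.7500) = 0.6745, Φ⁻¹(0.1875) = -0.8871
d' = z(H) − z(FA) = 0.6745 − (-0.8871) = 1.5616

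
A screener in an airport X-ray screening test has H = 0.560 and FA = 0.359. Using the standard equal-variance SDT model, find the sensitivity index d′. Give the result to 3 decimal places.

d′ = 0.512

z(H) = z(0.560) = 0.1510
z(FA) = z(0.359) = -0.3611
d' = z(H) − z(FA) = 0.1510 − (-0.3611) = 0.5121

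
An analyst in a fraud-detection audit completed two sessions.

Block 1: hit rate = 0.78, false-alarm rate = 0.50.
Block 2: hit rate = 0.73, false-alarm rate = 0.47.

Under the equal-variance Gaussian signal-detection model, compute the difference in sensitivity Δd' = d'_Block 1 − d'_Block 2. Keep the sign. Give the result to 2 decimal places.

Δd' = 0.08

Block 1: z(0.78) = 0.772, z(0.50) = 0.000, d' = 0.772
Block 2: z(0.73) = 0.613, z(0.47) = -0.075, d' = 0.688
Δd' = d'_Block 1 − d'_Block 2 = 0.772 − 0.688 = 0.084
Block 1 has the higher sensitivity.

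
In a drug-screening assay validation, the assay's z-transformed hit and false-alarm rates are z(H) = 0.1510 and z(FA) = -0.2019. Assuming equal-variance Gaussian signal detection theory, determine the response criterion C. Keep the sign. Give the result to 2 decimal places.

c = −½·[z(H) + z(FA)] = −½·(0.1510 + (-0.2019)) = 0.02545

C = 0.03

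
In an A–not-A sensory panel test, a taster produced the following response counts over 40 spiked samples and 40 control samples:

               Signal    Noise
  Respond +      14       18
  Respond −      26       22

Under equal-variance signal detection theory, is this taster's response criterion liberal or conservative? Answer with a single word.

conservative

z(H) = -0.385, z(FA) = -0.126
c = −½·(z(H) + z(FA)) = 0.2555
c > 0 → conservative criterion (biased toward responding “no”).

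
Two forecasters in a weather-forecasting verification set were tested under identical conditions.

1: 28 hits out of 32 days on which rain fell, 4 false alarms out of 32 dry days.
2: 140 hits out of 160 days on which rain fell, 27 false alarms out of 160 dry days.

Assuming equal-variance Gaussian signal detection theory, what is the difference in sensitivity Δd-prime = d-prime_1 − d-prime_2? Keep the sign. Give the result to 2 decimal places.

Δd-prime = 0.19

1: z(0.8750) = 1.150, z(0.1250) = -1.150, d' = 2.300
2: z(0.8750) = 1.150, z(0.1688) = -0.959, d' = 2.109
Δd' = d'_1 − d'_2 = 2.300 − 2.109 = 0.191
1 has the higher sensitivity.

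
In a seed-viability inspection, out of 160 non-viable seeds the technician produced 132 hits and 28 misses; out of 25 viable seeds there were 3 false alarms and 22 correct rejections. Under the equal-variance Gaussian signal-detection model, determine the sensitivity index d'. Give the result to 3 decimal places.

d' = 2.110

H = 132/160 = 0.8250
FA = 3/25 = 0.1200
z(0.8250) = 0.9346, z(0.1200) = -1.1750
d' = z(H) − z(FA) = 0.9346 − (-1.1750) = 2.1096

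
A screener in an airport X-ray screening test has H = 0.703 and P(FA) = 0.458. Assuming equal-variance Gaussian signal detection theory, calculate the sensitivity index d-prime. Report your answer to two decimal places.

d-prime = 0.64

Φ⁻¹(H) = Φ⁻¹(0.703) = 0.5330
Φ⁻¹(FA) = Φ⁻¹(0.458) = -0.1055
d' = z(H) − z(FA) = 0.5330 − (-0.1055) = 0.6385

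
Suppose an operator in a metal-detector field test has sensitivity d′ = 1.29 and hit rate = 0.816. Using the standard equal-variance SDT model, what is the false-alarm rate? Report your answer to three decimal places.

false-alarm rate = 0.348

z(hit rate) = z(0.816) = 0.9002
z(FA) = z(H) − d' = 0.9002 − 1.29 = -0.3898
false-alarm rate = Φ(-0.3898) = 0.3483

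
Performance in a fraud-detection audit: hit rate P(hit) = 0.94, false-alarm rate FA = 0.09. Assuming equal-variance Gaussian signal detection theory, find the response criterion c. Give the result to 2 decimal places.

c = -0.11

Φ⁻¹(H) = Φ⁻¹(0.94) = 1.5548
Φ⁻¹(FA) = Φ⁻¹(0.09) = -1.3408
c = −½·[z(H) + z(FA)] = −0.5 × (1.5548 + (-1.3408)) = -0.1070
c < 0: the analyst has a liberal response bias.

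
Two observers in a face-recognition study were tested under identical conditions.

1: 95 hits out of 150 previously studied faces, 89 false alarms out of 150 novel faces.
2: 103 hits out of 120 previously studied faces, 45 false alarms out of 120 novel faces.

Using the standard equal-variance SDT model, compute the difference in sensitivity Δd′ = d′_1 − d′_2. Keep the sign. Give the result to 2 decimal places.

1: z(0.6333) = 0.341, z(0.5933) = 0.236, d' = 0.105
2: z(0.8583) = 1.073, z(0.3750) = -0.319, d' = 1.392
Δd' = d'_1 − d'_2 = 0.105 − 1.392 = -1.287
2 has the higher sensitivity.

Δd′ = -1.29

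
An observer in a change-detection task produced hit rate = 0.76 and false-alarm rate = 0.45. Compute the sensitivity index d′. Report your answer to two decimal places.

d′ = 0.83

Φ⁻¹(0.76) = 0.706, Φ⁻¹(0.45) = -0.126
d' = z(H) − z(FA) = 0.706 − (-0.126) = 0.832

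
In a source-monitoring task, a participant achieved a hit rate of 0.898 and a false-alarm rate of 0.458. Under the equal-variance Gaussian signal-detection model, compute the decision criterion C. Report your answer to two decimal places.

z(0.898) = 1.2702, z(0.458) = -0.1055
c = −½·[z(H) + z(FA)] = −0.5 × (1.2702 + (-0.1055)) = -0.58235

C = -0.58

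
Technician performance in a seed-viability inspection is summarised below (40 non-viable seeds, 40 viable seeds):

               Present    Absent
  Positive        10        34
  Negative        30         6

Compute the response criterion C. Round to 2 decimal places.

C = -0.18

H = 10/40 = 0.2500
FA = 34/40 = 0.8500
Φ⁻¹(H) = -0.6745
Φ⁻¹(FA) = 1.0364
c = −½·[z(H) + z(FA)] = −0.5 × (-0.6745 + 1.0364) = -0.18095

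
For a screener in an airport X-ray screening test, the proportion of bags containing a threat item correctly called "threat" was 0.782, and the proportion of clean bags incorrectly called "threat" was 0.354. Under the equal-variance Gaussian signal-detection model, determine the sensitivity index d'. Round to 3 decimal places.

z(H) = z(0.782) = 0.7790
z(FA) = z(0.354) = -0.3745
d' = z(H) − z(FA) = 0.7790 − (-0.3745) = 1.1535

d' = 1.154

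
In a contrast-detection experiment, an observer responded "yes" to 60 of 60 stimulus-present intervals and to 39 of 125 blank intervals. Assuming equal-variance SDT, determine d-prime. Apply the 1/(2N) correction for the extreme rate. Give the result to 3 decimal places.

d-prime = 2.884

The hit rate is 60/60 = 1, so apply the 1/(2N) correction: H → 1 − 1/(2·60) = 0.99167.
z(H) = z(0.99167) = 2.3941
z(FA) = z(0.31200) = -0.4902
d' = 2.3941 − (-0.4902) = 2.8843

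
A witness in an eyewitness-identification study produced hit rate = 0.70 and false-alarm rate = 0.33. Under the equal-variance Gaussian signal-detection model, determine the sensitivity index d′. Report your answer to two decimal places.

d′ = 0.96

z(H) = 0.524
z(FA) = -0.440
d' = z(H) − z(FA) = 0.524 − (-0.440) = 0.964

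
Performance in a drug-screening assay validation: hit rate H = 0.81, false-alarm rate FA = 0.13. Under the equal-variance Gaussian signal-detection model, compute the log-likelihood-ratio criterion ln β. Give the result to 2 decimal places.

Φ⁻¹(0.81) = 0.878, Φ⁻¹(0.13) = -1.126
ln β = −½·[z(H)² − z(FA)²] = −0.5 × (0.771 − 1.268) = 0.2485

ln β = 0.25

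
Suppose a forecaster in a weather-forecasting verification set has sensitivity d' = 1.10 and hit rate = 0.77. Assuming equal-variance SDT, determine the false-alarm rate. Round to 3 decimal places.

z(hit rate) = z(0.77) = 0.7388
z(FA) = z(H) − d' = 0.7388 − 1.10 = -0.3612
false-alarm rate = Φ(-0.3612) = 0.3590

false-alarm rate = 0.359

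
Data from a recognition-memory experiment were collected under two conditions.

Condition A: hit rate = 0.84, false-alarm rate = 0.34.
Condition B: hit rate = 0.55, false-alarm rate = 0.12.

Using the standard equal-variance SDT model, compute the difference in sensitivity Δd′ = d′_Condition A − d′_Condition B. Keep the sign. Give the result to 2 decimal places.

Δd′ = 0.11

Condition A: z(0.84) = 0.994, z(0.34) = -0.412, d' = 1.406
Condition B: z(0.55) = 0.126, z(0.12) = -1.175, d' = 1.301
Δd' = d'_Condition A − d'_Condition B = 1.406 − 1.301 = 0.105
Condition A has the higher sensitivity.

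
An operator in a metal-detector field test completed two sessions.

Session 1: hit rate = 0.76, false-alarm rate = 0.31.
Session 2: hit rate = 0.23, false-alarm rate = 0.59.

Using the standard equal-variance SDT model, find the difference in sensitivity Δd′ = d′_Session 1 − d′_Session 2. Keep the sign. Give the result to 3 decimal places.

Δd′ = 2.169

Session 1: z(0.76) = 0.7063, z(0.31) = -0.4959, d' = 1.2022
Session 2: z(0.23) = -0.7388, z(0.59) = 0.2275, d' = -0.9663
Δd' = d'_Session 1 − d'_Session 2 = 1.2022 − (-0.9663) = 2.1685
Session 1 has the higher sensitivity.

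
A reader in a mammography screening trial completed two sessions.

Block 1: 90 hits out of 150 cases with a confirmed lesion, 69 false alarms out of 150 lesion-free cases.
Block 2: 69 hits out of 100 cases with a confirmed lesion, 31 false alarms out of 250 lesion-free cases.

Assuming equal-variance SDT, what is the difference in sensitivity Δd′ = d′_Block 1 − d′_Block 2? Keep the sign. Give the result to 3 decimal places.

Block 1: z(0.6000) = 0.2533, z(0.4600) = -0.1004, d' = 0.3537
Block 2: z(0.6900) = 0.4959, z(0.1240) = -1.1552, d' = 1.6511
Δd' = d'_Block 1 − d'_Block 2 = 0.3537 − 1.6511 = -1.2974
Block 2 has the higher sensitivity.

Δd′ = -1.297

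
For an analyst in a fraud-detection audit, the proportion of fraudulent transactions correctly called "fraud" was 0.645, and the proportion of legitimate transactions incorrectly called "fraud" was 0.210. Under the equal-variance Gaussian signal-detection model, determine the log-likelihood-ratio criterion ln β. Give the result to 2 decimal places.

z(H) = 0.372
z(FA) = -0.806
ln β = −½·[z(H)² − z(FA)²] = −0.5 × (0.138 − 0.650) = 0.256

ln β = 0.26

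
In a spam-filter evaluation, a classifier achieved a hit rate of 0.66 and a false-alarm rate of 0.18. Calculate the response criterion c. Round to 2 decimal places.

c = 0.25

z(H) = z(0.66) = 0.4125
z(FA) = z(0.18) = -0.9154
c = −½·[z(H) + z(FA)] = −0.5 × (0.4125 + (-0.9154)) = 0.25145
c > 0: the classifier has a conservative response bias.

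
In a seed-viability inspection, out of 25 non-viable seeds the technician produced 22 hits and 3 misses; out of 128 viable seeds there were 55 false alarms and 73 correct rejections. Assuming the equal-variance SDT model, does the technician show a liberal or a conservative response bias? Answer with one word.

z(H) = 1.175, z(FA) = -0.177
c = −½·(z(H) + z(FA)) = -0.499
c < 0 → liberal criterion (biased toward responding “yes”).

liberal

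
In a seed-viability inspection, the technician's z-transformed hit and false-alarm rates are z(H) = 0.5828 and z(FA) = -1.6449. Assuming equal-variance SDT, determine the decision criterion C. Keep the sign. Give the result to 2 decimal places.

c = −½·[z(H) + z(FA)] = −½·(0.5828 + (-1.6449)) = 0.53105

C = 0.53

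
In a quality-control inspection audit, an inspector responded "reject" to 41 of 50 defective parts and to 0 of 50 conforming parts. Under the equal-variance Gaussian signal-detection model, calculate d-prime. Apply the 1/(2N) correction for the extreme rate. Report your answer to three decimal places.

The false-alarm rate is 0/50 = 0, so apply the 1/(2N) correction: FA → 1/(2·50) = 0.01000.
z(H) = z(0.82000) = 0.9154
z(FA) = z(0.01000) = -2.3263
d' = 0.9154 − (-2.3263) = 3.2417

d-prime = 3.242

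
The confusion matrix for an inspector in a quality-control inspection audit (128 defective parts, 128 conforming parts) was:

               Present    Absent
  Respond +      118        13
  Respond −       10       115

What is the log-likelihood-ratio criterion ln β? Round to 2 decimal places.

ln β = -0.20

H = 118/128 = 0.9219
FA = 13/128 = 0.1016
Φ⁻¹(H) = 1.418
Φ⁻¹(FA) = -1.272
ln β = −½·[z(H)² − z(FA)²] = −0.5 × (2.011 − 1.618) = -0.1965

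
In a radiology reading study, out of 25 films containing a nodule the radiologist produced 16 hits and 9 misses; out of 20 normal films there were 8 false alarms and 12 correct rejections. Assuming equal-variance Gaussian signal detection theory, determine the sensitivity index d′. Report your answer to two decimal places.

H = 16/25 = 0.6400
FA = 8/20 = 0.4000
Φ⁻¹(0.6400) = 0.358, Φ⁻¹(0.4000) = -0.253
d' = z(H) − z(FA) = 0.358 − (-0.253) = 0.611

d′ = 0.61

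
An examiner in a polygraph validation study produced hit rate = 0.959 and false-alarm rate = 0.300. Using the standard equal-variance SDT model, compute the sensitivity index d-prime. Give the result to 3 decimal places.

z(0.959) = 1.7392, z(0.300) = -0.5244
d' = z(H) − z(FA) = 1.7392 − (-0.5244) = 2.2636

d-prime = 2.264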